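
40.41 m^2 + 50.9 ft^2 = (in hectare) 0.004514. Check: 40.41 m^2 is already in m^2. 1 ft^2 = 0.09290304 m^2, so 50.9 ft^2 = 50.9 * 0.09290304 = 4.7287647 m^2. Sum: 40.41 + 4.7287647 = 45.138765 m^2. 1 hectare = 10000 m^2, so 45.138765 m^2 = 45.138765 / 10000 = 0.0045138765 hectare ≈ 0.004514 hectare (4 s.f.).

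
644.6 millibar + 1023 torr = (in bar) 2.008. Check: 1 millibar = 100 Pa, so 644.6 millibar = 644.6 * 100 = 64460 Pa. 1 torr = 133.32237 Pa, so 1023 torr = 1023 * 133.32237 = 136388.78 Pa. Sum: 64460 + 136388.78 = 200848.78 Pa. 1 bar = 100000 Pa, so 200848.78 Pa = 200848.78 / 100000 = 2.0084878 bar ≈ 2.008 bar (4 s.f.).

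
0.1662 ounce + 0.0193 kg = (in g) 1 ounce = 0.028349523 kg, so 0.1662 ounce = 0.1662 * 0.028349523 = 0.0047116907 kg. 0.0193 kg is already in kg. Sum: 0.0047116907 + 0.0193 = 0.024011691 kg. 1 g = 0.001 kg, so 0.024011691 kg = 0.024011691 / 0.001 = 24.011691 g ≈ 24.01 g (4 s.f.). Final answer: 24.01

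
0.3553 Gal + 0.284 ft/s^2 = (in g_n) 0.009189. Check: 1 Gal = 0.01 m/s^2, so 0.3553 Gal = 0.3553 * 0.01 = 0.003553 m/s^2. 1 ft/s^2 = 0.3048 m/s^2, so 0.284 ft/s^2 = 0.284 * 0.3048 = 0.0865632 m/s^2. Sum: 0.003553 + 0.0865632 = 0.0901162 m/s^2. 1 g_n = 9.80665 m/s^2, so 0.0901162 m/s^2 = 0.0901162 / 9.80665 = 0.009189295 g_n ≈ 0.009189 g_n (4 s.f.).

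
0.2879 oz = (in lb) 0.01799. Check: 1 oz = 0.028349523 kg, so 0.2879 oz = 0.2879 * 0.028349523 = 0.0081618277 kg. 1 lb = 0.45359237 kg, so 0.0081618277 kg = 0.0081618277 / 0.45359237 = 0.01799375 lb ≈ 0.01799 lb (4 s.f.).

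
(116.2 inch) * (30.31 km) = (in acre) 1 inch = 0.0254 m, so 116.2 inch = 116.2 * 0.0254 = 2.95148 m. 1 km = 1000 m, so 30.31 km = 30.31 * 1000 = 30310 m. Combine: 2.95148 m * 30310 m = 89459.359 m^2. 1 acre = 4046.8564 m^2, so 89459.359 m^2 = 89459.359 / 4046.8564 = 22.105889 acre ≈ 22.11 acre (4 s.f.). Final answer: 22.11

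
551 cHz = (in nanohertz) 5.51e+09. Check: 1 cHz = 0.01 Hz, so 551 cHz = 551 * 0.01 = 5.51 Hz. 1 nanohertz = 1e-09 Hz, so 5.51 Hz = 5.51 / 1e-09 = 5.51e+09 nanohertz.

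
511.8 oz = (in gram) 1.451e+04. Check: 1 oz = 0.028349523 kg, so 511.8 oz = 511.8 * 0.028349523 = 14.509286 kg. 1 gram = 0.001 kg, so 14.509286 kg = 14.509286 / 0.001 = 14509.286 gram ≈ 1.451e+04 gram (4 s.f.).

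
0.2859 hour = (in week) 0.001702. Check: 1 hour = 3600 s, so 0.2859 hour = 0.2859 * 3600 = 1029.24 s. 1 week = 604800 s, so 1029.24 s = 1029.24 / 604800 = 0.0017017857 week ≈ 0.001702 week (4 s.f.).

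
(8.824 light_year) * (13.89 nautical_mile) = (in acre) 5.307e+17. Check: 1 light_year = 9.4607305e+15 m, so 8.824 light_year = 8.824 * 9.4607305e+15 = 8.3481486e+16 m. 1 nautical_mile = 1852 m, so 13.89 nautical_mile = 13.89 * 1852 = 25724.28 m. Combine: 8.3481486e+16 m * 25724.28 m = 2.1475011e+21 m^2. 1 acre = 4046.8564 m^2, so 2.1475011e+21 m^2 = 2.1475011e+21 / 4046.8564 = 5.3065908e+17 acre ≈ 5.307e+17 acre (4 s.f.).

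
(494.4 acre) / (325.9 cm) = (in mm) 6.139e+08. Check: 1 acre = 4046.8564 m^2, so 494.4 acre = 494.4 * 4046.8564 = 2000765.8 m^2. 1 cm = 0.01 m, so 325.9 cm = 325.9 * 0.01 = 3.259 m. Combine: 2000765.8 m^2 / 3.259 m = 613920.16 m. 1 mm = 0.001 m, so 613920.16 m = 613920.16 / 0.001 = 6.1392016e+08 mm ≈ 6.139e+08 mm (4 s.f.).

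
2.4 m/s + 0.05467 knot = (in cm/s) 2.4 m/s is already in m/s. 1 knot = 0.51444444 m/s, so 0.05467 knot = 0.05467 * 0.51444444 = 0.028124678 m/s. Sum: 2.4 + 0.028124678 = 2.4281247 m/s. 1 cm/s = 0.01 m/s, so 2.4281247 m/s = 2.4281247 / 0.01 = 242.81247 cm/s ≈ 242.8 cm/s (4 s.f.). Final answer: 242.8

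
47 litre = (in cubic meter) 0.047. Check: 1 litre = 0.001 m^3, so 47 litre = 47 * 0.001 = 0.047 m^3. 0.047 m^3 = 0.047 cubic meter.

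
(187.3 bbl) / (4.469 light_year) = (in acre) 1.74e-19. Check: 1 bbl = 0.15898729 m^3, so 187.3 bbl = 187.3 * 0.15898729 = 29.77832 m^3. 1 light_year = 9.4607305e+15 m, so 4.469 light_year = 4.469 * 9.4607305e+15 = 4.2280004e+16 m. Combine: 29.77832 m^3 / 4.2280004e+16 m = 7.0431214e-16 m^2. 1 acre = 4046.8564 m^2, so 7.0431214e-16 m^2 = 7.0431214e-16 / 4046.8564 = 1.7403932e-19 acre ≈ 1.74e-19 acre (4 s.f.).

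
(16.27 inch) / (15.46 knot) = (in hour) 1.443e-05. Check: 1 inch = 0.0254 m, so 16.27 inch = 16.27 * 0.0254 = 0.413258 m. 1 knot = 0.51444444 m/s, so 15.46 knot = 15.46 * 0.51444444 = 7.9533111 m/s. Combine: 0.413258 m / 7.9533111 m/s = 0.051960497 s. 1 hour = 3600 s, so 0.051960497 s = 0.051960497 / 3600 = 1.4433471e-05 hour ≈ 1.443e-05 hour (4 s.f.).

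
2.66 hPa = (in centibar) 1 hPa = 100 Pa, so 2.66 hPa = 2.66 * 100 = 266 Pa. 1 centibar = 1000 Pa, so 266 Pa = 266 / 1000 = 0.266 centibar. Final answer: 0.266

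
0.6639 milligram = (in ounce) 1 milligram = 1e-06 kg, so 0.6639 milligram = 0.6639 * 1e-06 = 6.639e-07 kg. 1 ounce = 0.028349523 kg, so 6.639e-07 kg = 6.639e-07 / 0.028349523 = 2.3418383e-05 ounce ≈ 2.342e-05 ounce (4 s.f.). Final answer: 2.342e-05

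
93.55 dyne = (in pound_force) 0.0002103. Check: 1 dyne = 1e-05 N, so 93.55 dyne = 93.55 * 1e-05 = 0.0009355 N. 1 pound_force = 4.4482216 N, so 0.0009355 N = 0.0009355 / 4.4482216 = 0.00021030877 pound_force ≈ 0.0002103 pound_force (4 s.f.).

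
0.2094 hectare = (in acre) 0.5174. Check: 1 hectare = 10000 m^2, so 0.2094 hectare = 0.2094 * 10000 = 2094 m^2. 1 acre = 4046.8564 m^2, so 2094 m^2 = 2094 / 4046.8564 = 0.51743867 acre ≈ 0.5174 acre (4 s.f.).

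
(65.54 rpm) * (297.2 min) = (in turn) 1.948e+04. Check: 1 rpm = 0.10471976 rad/s, so 65.54 rpm = 65.54 * 0.10471976 = 6.8633328 rad/s. 1 min = 60 s, so 297.2 min = 297.2 * 60 = 17832 s. Combine: 6.8633328 rad/s * 17832 s = 122386.95 rad. 1 turn = 6.2831853 rad, so 122386.95 rad = 122386.95 / 6.2831853 = 19478.488 turn ≈ 1.948e+04 turn (4 s.f.).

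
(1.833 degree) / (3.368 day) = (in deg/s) 1 degree = 0.017453293 rad, so 1.833 degree = 1.833 * 0.017453293 = 0.031991885 rad. 1 day = 86400 s, so 3.368 day = 3.368 * 86400 = 290995.2 s. Combine: 0.031991885 rad / 290995.2 s = 1.0993956e-07 rad/s. 1 deg/s = 0.017453293 rad/s, so 1.0993956e-07 rad/s = 1.0993956e-07 / 0.017453293 = 6.299073e-06 deg/s ≈ 6.299e-06 deg/s (4 s.f.). Final answer: 6.299e-06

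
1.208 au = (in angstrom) 1 au = 1.4959787e+11 m, so 1.208 au = 1.208 * 1.4959787e+11 = 1.8071423e+11 m. 1 angstrom = 1e-10 m, so 1.8071423e+11 m = 1.8071423e+11 / 1e-10 = 1.8071423e+21 angstrom ≈ 1.807e+21 angstrom (4 s.f.). Final answer: 1.807e+21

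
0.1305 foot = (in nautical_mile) 2.148e-05. Check: 1 foot = 0.3048 m, so 0.1305 foot = 0.1305 * 0.3048 = 0.0397764 m. 1 nautical_mile = 1852 m, so 0.0397764 m = 0.0397764 / 1852 = 2.1477538e-05 nautical_mile ≈ 2.148e-05 nautical_mile (4 s.f.).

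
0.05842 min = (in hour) 0.0009737. Check: 1 min = 60 s, so 0.05842 min = 0.05842 * 60 = 3.5052 s. 1 hour = 3600 s, so 3.5052 s = 3.5052 / 3600 = 0.00097366667 hour ≈ 0.0009737 hour (4 s.f.).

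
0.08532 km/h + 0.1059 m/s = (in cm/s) 12.96. Check: 1 km/h = 0.27777778 m/s, so 0.08532 km/h = 0.08532 * 0.27777778 = 0.0237 m/s. 0.1059 m/s is already in m/s. Sum: 0.0237 + 0.1059 = 0.1296 m/s. 1 cm/s = 0.01 m/s, so 0.1296 m/s = 0.1296 / 0.01 = 12.96 cm/s.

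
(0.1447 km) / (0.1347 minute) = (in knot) 34.8. Check: 1 km = 1000 m, so 0.1447 km = 0.1447 * 1000 = 144.7 m. 1 minute = 60 s, so 0.1347 minute = 0.1347 * 60 = 8.082 s. Combine: 144.7 m / 8.082 s = 17.903984 m/s. 1 knot = 0.51444444 m/s, so 17.903984 m/s = 17.903984 / 0.51444444 = 34.802561 knot ≈ 34.8 knot (4 s.f.).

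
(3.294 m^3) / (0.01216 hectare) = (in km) 3.294 m^3 is already in m^3. 1 hectare = 10000 m^2, so 0.01216 hectare = 0.01216 * 10000 = 121.6 m^2. Combine: 3.294 m^3 / 121.6 m^2 = 0.027088816 m. 1 km = 1000 m, so 0.027088816 m = 0.027088816 / 1000 = 2.7088816e-05 km ≈ 2.709e-05 km (4 s.f.). Final answer: 2.709e-05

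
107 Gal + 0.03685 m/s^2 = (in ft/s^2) 1 Gal = 0.01 m/s^2, so 107 Gal = 107 * 0.01 = 1.07 m/s^2. 0.03685 m/s^2 is already in m/s^2. Sum: 1.07 + 0.03685 = 1.10685 m/s^2. 1 ft/s^2 = 0.3048 m/s^2, so 1.10685 m/s^2 = 1.10685 / 0.3048 = 3.6313976 ft/s^2 ≈ 3.631 ft/s^2 (4 s.f.). Final answer: 3.631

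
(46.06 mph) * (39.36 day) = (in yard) 7.658e+07. Check: 1 mph = 0.44704 m/s, so 46.06 mph = 46.06 * 0.44704 = 20.590662 m/s. 1 day = 86400 s, so 39.36 day = 39.36 * 86400 = 3400704 s. Combine: 20.590662 m/s * 3400704 s = 70022748 m. 1 yard = 0.9144 m, so 70022748 m = 70022748 / 0.9144 = 76577808 yard ≈ 7.658e+07 yard (4 s.f.).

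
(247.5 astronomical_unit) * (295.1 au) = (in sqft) 1 astronomical_unit = 1.4959787e+11 m, so 247.5 astronomical_unit = 247.5 * 1.4959787e+11 = 3.7025473e+13 m. 1 au = 1.4959787e+11 m, so 295.1 au = 295.1 * 1.4959787e+11 = 4.4146332e+13 m. Combine: 3.7025473e+13 m * 4.4146332e+13 m = 1.6345388e+27 m^2. 1 sqft = 0.09290304 m^2, so 1.6345388e+27 m^2 = 1.6345388e+27 / 0.09290304 = 1.7594029e+28 sqft ≈ 1.759e+28 sqft (4 s.f.). Final answer: 1.759e+28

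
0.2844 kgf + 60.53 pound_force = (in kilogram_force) 27.74. Check: 1 kgf = 9.80665 N, so 0.2844 kgf = 0.2844 * 9.80665 = 2.7890113 N. 1 pound_force = 4.4482216 N, so 60.53 pound_force = 60.53 * 4.4482216 = 269.25085 N. Sum: 2.7890113 + 269.25085 = 272.03987 N. 1 kilogram_force = 9.80665 N, so 272.03987 N = 272.03987 / 9.80665 = 27.740346 kilogram_force ≈ 27.74 kilogram_force (4 s.f.).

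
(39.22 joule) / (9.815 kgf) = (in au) 2.724e-12. Check: 39.22 joule = 39.22 J. 1 kgf = 9.80665 N, so 9.815 kgf = 9.815 * 9.80665 = 96.25227 N. Combine: 39.22 J / 96.25227 N = 0.40747091 m. 1 au = 1.4959787e+11 m, so 0.40747091 m = 0.40747091 / 1.4959787e+11 = 2.7237748e-12 au ≈ 2.724e-12 au (4 s.f.).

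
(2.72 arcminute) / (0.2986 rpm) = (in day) 2.929e-07. Check: 1 arcminute = 0.00029088821 rad, so 2.72 arcminute = 2.72 * 0.00029088821 = 0.00079121593 rad. 1 rpm = 0.10471976 rad/s, so 0.2986 rpm = 0.2986 * 0.10471976 = 0.031269319 rad/s. Combine: 0.00079121593 rad / 0.031269319 rad/s = 0.025303267 s. 1 day = 86400 s, so 0.025303267 s = 0.025303267 / 86400 = 2.9286189e-07 day ≈ 2.929e-07 day (4 s.f.).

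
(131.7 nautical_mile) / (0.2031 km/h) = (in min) 1 nautical_mile = 1852 m, so 131.7 nautical_mile = 131.7 * 1852 = 243908.4 m. 1 km/h = 0.27777778 m/s, so 0.2031 km/h = 0.2031 * 0.27777778 = 0.056416667 m/s. Combine: 243908.4 m / 0.056416667 m/s = 4323339.4 s. 1 min = 60 s, so 4323339.4 s = 4323339.4 / 60 = 72055.657 min ≈ 7.206e+04 min (4 s.f.). Final answer: 7.206e+04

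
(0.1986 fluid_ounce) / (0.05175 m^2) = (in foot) 1 fluid_ounce = 2.957353e-05 m^3, so 0.1986 fluid_ounce = 0.1986 * 2.957353e-05 = 5.873303e-06 m^3. 0.05175 m^2 is already in m^2. Combine: 5.873303e-06 m^3 / 0.05175 m^2 = 0.00011349378 m. 1 foot = 0.3048 m, so 0.00011349378 m = 0.00011349378 / 0.3048 = 0.00037235491 foot ≈ 0.0003724 foot (4 s.f.). Final answer: 0.0003724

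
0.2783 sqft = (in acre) 6.389e-06. Check: 1 sqft = 0.09290304 m^2, so 0.2783 sqft = 0.2783 * 0.09290304 = 0.025854916 m^2. 1 acre = 4046.8564 m^2, so 0.025854916 m^2 = 0.025854916 / 4046.8564 = 6.3888889e-06 acre ≈ 6.389e-06 acre (4 s.f.).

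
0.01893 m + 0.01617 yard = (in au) 2.254e-13. Check: 0.01893 m is already in m. 1 yard = 0.9144 m, so 0.01617 yard = 0.01617 * 0.9144 = 0.014785848 m. Sum: 0.01893 + 0.014785848 = 0.033715848 m. 1 au = 1.4959787e+11 m, so 0.033715848 m = 0.033715848 / 1.4959787e+11 = 2.2537652e-13 au ≈ 2.254e-13 au (4 s.f.).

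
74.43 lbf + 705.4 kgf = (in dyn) 7.249e+08. Check: 1 lbf = 4.4482216 N, so 74.43 lbf = 74.43 * 4.4482216 = 331.08113 N. 1 kgf = 9.80665 N, so 705.4 kgf = 705.4 * 9.80665 = 6917.6109 N. Sum: 331.08113 + 6917.6109 = 7248.692 N. 1 dyn = 1e-05 N, so 7248.692 N = 7248.692 / 1e-05 = 7.248692e+08 dyn ≈ 7.249e+08 dyn (4 s.f.).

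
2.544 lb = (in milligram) 1 lb = 0.45359237 kg, so 2.544 lb = 2.544 * 0.45359237 = 1.153939 kg. 1 milligram = 1e-06 kg, so 1.153939 kg = 1.153939 / 1e-06 = 1153939 milligram ≈ 1.154e+06 milligram (4 s.f.). Final answer: 1.154e+06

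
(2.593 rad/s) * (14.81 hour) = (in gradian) 8.801e+06. Check: 2.593 rad/s is already in rad/s. 1 hour = 3600 s, so 14.81 hour = 14.81 * 3600 = 53316 s. Combine: 2.593 rad/s * 53316 s = 138248.39 rad. 1 gradian = 0.015707963 rad, so 138248.39 rad = 138248.39 / 0.015707963 = 8801165.7 gradian ≈ 8.801e+06 gradian (4 s.f.).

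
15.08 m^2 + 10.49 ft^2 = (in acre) 15.08 m^2 is already in m^2. 1 ft^2 = 0.09290304 m^2, so 10.49 ft^2 = 10.49 * 0.09290304 = 0.97455289 m^2. Sum: 15.08 + 0.97455289 = 16.054553 m^2. 1 acre = 4046.8564 m^2, so 16.054553 m^2 = 16.054553 / 4046.8564 = 0.0039671664 acre ≈ 0.003967 acre (4 s.f.). Final answer: 0.003967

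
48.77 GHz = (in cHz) 4.877e+12. Check: 1 GHz = 1e+09 Hz, so 48.77 GHz = 48.77 * 1e+09 = 4.877e+10 Hz. 1 cHz = 0.01 Hz, so 4.877e+10 Hz = 4.877e+10 / 0.01 = 4.877e+12 cHz.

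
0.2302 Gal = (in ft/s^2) 1 Gal = 0.01 m/s^2, so 0.2302 Gal = 0.2302 * 0.01 = 0.002302 m/s^2. 1 ft/s^2 = 0.3048 m/s^2, so 0.002302 m/s^2 = 0.002302 / 0.3048 = 0.0075524934 ft/s^2 ≈ 0.007552 ft/s^2 (4 s.f.). Final answer: 0.007552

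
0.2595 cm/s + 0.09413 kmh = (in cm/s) 1 cm/s = 0.01 m/s, so 0.2595 cm/s = 0.2595 * 0.01 = 0.002595 m/s. 1 kmh = 0.27777778 m/s, so 0.09413 kmh = 0.09413 * 0.27777778 = 0.026147222 m/s. Sum: 0.002595 + 0.026147222 = 0.028742222 m/s. 1 cm/s = 0.01 m/s, so 0.028742222 m/s = 0.028742222 / 0.01 = 2.8742222 cm/s ≈ 2.874 cm/s (4 s.f.). Final answer: 2.874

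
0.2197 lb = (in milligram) 1 lb = 0.45359237 kg, so 0.2197 lb = 0.2197 * 0.45359237 = 0.099654244 kg. 1 milligram = 1e-06 kg, so 0.099654244 kg = 0.099654244 / 1e-06 = 99654.244 milligram ≈ 9.965e+04 milligram (4 s.f.). Final answer: 9.965e+04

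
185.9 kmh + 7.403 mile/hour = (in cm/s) 5495. Check: 1 kmh = 0.27777778 m/s, so 185.9 kmh = 185.9 * 0.27777778 = 51.638889 m/s. 1 mile/hour = 0.44704 m/s, so 7.403 mile/hour = 7.403 * 0.44704 = 3.3094371 m/s. Sum: 51.638889 + 3.3094371 = 54.948326 m/s. 1 cm/s = 0.01 m/s, so 54.948326 m/s = 54.948326 / 0.01 = 5494.8326 cm/s ≈ 5495 cm/s (4 s.f.).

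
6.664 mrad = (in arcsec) 1 mrad = 0.001 rad, so 6.664 mrad = 6.664 * 0.001 = 0.006664 rad. 1 arcsec = 4.8481368e-06 rad, so 0.006664 rad = 0.006664 / 4.8481368e-06 = 1374.5487 arcsec ≈ 1375 arcsec (4 s.f.). Final answer: 1375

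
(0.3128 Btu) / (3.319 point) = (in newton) 2.819e+05. Check: 1 Btu = 1055.0559 J, so 0.3128 Btu = 0.3128 * 1055.0559 = 330.02147 J. 1 point = 0.00035277778 m, so 3.319 point = 3.319 * 0.00035277778 = 0.0011708694 m. Combine: 330.02147 J / 0.0011708694 m = 281860.18 N. 281860.18 N = 281860.18 newton ≈ 2.819e+05 newton (4 s.f.).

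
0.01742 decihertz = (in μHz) 1 decihertz = 0.1 Hz, so 0.01742 decihertz = 0.01742 * 0.1 = 0.001742 Hz. 1 μHz = 1e-06 Hz, so 0.001742 Hz = 0.001742 / 1e-06 = 1742 μHz. Final answer: 1742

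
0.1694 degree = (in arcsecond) 609.8. Check: 1 degree = 0.017453293 rad, so 0.1694 degree = 0.1694 * 0.017453293 = 0.0029565878 rad. 1 arcsecond = 4.8481368e-06 rad, so 0.0029565878 rad = 0.0029565878 / 4.8481368e-06 = 609.84 arcsecond ≈ 609.8 arcsecond (4 s.f.).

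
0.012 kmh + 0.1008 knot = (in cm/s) 1 kmh = 0.27777778 m/s, so 0.012 kmh = 0.012 * 0.27777778 = 0.0033333333 m/s. 1 knot = 0.51444444 m/s, so 0.1008 knot = 0.1008 * 0.51444444 = 0.051856 m/s. Sum: 0.0033333333 + 0.051856 = 0.055189333 m/s. 1 cm/s = 0.01 m/s, so 0.055189333 m/s = 0.055189333 / 0.01 = 5.5189333 cm/s ≈ 5.519 cm/s (4 s.f.). Final answer: 5.519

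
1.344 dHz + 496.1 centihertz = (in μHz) 1 dHz = 0.1 Hz, so 1.344 dHz = 1.344 * 0.1 = 0.1344 Hz. 1 centihertz = 0.01 Hz, so 496.1 centihertz = 496.1 * 0.01 = 4.961 Hz. Sum: 0.1344 + 4.961 = 5.0954 Hz. 1 μHz = 1e-06 Hz, so 5.0954 Hz = 5.0954 / 1e-06 = 5095400 μHz ≈ 5.095e+06 μHz (4 s.f.). Final answer: 5.095e+06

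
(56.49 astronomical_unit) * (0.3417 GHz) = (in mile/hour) 6.459e+21. Check: 1 astronomical_unit = 1.4959787e+11 m, so 56.49 astronomical_unit = 56.49 * 1.4959787e+11 = 8.4507837e+12 m. 1 GHz = 1e+09 Hz, so 0.3417 GHz = 0.3417 * 1e+09 = 3.417e+08 Hz. Combine: 8.4507837e+12 m * 3.417e+08 Hz = 2.8876328e+21 m/s. 1 mile/hour = 0.44704 m/s, so 2.8876328e+21 m/s = 2.8876328e+21 / 0.44704 = 6.4594506e+21 mile/hour ≈ 6.459e+21 mile/hour (4 s.f.).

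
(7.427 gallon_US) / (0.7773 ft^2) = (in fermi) 1 gallon_US = 0.0037854118 m^3, so 7.427 gallon_US = 7.427 * 0.0037854118 = 0.028114253 m^3. 1 ft^2 = 0.09290304 m^2, so 0.7773 ft^2 = 0.7773 * 0.09290304 = 0.072213533 m^2. Combine: 0.028114253 m^3 / 0.072213533 m^2 = 0.38932112 m. 1 fermi = 1e-15 m, so 0.38932112 m = 0.38932112 / 1e-15 = 3.8932112e+14 fermi ≈ 3.893e+14 fermi (4 s.f.). Final answer: 3.893e+14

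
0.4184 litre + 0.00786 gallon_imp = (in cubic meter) 0.0004541. Check: 1 litre = 0.001 m^3, so 0.4184 litre = 0.4184 * 0.001 = 0.0004184 m^3. 1 gallon_imp = 0.00454609 m^3, so 0.00786 gallon_imp = 0.00786 * 0.00454609 = 3.5732267e-05 m^3. Sum: 0.0004184 + 3.5732267e-05 = 0.00045413227 m^3. 0.00045413227 m^3 = 0.00045413227 cubic meter ≈ 0.0004541 cubic meter (4 s.f.).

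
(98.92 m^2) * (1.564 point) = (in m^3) 0.05458. Check: 98.92 m^2 is already in m^2. 1 point = 0.00035277778 m, so 1.564 point = 1.564 * 0.00035277778 = 0.00055174444 m. Combine: 98.92 m^2 * 0.00055174444 m = 0.05457856 m^3. Result: 0.05457856 m^3 ≈ 0.05458 m^3 (4 s.f.).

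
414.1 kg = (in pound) 912.9. Check: 1 pound = 0.45359237 kg, so 414.1 kg = 414.1 / 0.45359237 = 912.93423 pound ≈ 912.9 pound (4 s.f.).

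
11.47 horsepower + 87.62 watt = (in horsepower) 11.59. Check: 1 horsepower = 745.69987 W, so 11.47 horsepower = 11.47 * 745.69987 = 8553.1775 W. 87.62 watt = 87.62 W. Sum: 8553.1775 + 87.62 = 8640.7975 W. 1 horsepower = 745.69987 W, so 8640.7975 W = 8640.7975 / 745.69987 = 11.5875 horsepower ≈ 11.59 horsepower (4 s.f.).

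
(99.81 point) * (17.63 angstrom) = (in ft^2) 1 point = 0.00035277778 m, so 99.81 point = 99.81 * 0.00035277778 = 0.03521075 m. 1 angstrom = 1e-10 m, so 17.63 angstrom = 17.63 * 1e-10 = 1.763e-09 m. Combine: 0.03521075 m * 1.763e-09 m = 6.2076552e-11 m^2. 1 ft^2 = 0.09290304 m^2, so 6.2076552e-11 m^2 = 6.2076552e-11 / 0.09290304 = 6.6818645e-10 ft^2 ≈ 6.682e-10 ft^2 (4 s.f.). Final answer: 6.682e-10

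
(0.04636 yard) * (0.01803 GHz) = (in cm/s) 7.643e+07. Check: 1 yard = 0.9144 m, so 0.04636 yard = 0.04636 * 0.9144 = 0.042391584 m. 1 GHz = 1e+09 Hz, so 0.01803 GHz = 0.01803 * 1e+09 = 18030000 Hz. Combine: 0.042391584 m * 18030000 Hz = 764320.26 m/s. 1 cm/s = 0.01 m/s, so 764320.26 m/s = 764320.26 / 0.01 = 76432026 cm/s ≈ 7.643e+07 cm/s (4 s.f.).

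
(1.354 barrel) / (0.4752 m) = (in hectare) 4.53e-05. Check: 1 barrel = 0.15898729 m^3, so 1.354 barrel = 1.354 * 0.15898729 = 0.2152688 m^3. 0.4752 m is already in m. Combine: 0.2152688 m^3 / 0.4752 m = 0.45300673 m^2. 1 hectare = 10000 m^2, so 0.45300673 m^2 = 0.45300673 / 10000 = 4.5300673e-05 hectare ≈ 4.53e-05 hectare (4 s.f.).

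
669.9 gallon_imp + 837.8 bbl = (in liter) 1 gallon_imp = 0.00454609 m^3, so 669.9 gallon_imp = 669.9 * 0.00454609 = 3.0454257 m^3. 1 bbl = 0.15898729 m^3, so 837.8 bbl = 837.8 * 0.15898729 = 133.19956 m^3. Sum: 3.0454257 + 133.19956 = 136.24498 m^3. 1 liter = 0.001 m^3, so 136.24498 m^3 = 136.24498 / 0.001 = 136244.98 liter ≈ 1.362e+05 liter (4 s.f.). Final answer: 1.362e+05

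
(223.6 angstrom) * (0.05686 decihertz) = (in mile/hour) 1 angstrom = 1e-10 m, so 223.6 angstrom = 223.6 * 1e-10 = 2.236e-08 m. 1 decihertz = 0.1 Hz, so 0.05686 decihertz = 0.05686 * 0.1 = 0.005686 Hz. Combine: 2.236e-08 m * 0.005686 Hz = 1.2713896e-10 m/s. 1 mile/hour = 0.44704 m/s, so 1.2713896e-10 m/s = 1.2713896e-10 / 0.44704 = 2.8440175e-10 mile/hour ≈ 2.844e-10 mile/hour (4 s.f.). Final answer: 2.844e-10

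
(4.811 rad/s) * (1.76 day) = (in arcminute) 4.811 rad/s is already in rad/s. 1 day = 86400 s, so 1.76 day = 1.76 * 86400 = 152064 s. Combine: 4.811 rad/s * 152064 s = 731579.9 rad. 1 arcminute = 0.00029088821 rad, so 731579.9 rad = 731579.9 / 0.00029088821 = 2.5149865e+09 arcminute ≈ 2.515e+09 arcminute (4 s.f.). Final answer: 2.515e+09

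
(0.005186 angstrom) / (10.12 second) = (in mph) 1.146e-13. Check: 1 angstrom = 1e-10 m, so 0.005186 angstrom = 0.005186 * 1e-10 = 5.186e-13 m. 10.12 second = 10.12 s. Combine: 5.186e-13 m / 10.12 s = 5.1245059e-14 m/s. 1 mph = 0.44704 m/s, so 5.1245059e-14 m/s = 5.1245059e-14 / 0.44704 = 1.1463193e-13 mph ≈ 1.146e-13 mph (4 s.f.).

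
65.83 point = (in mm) 1 point = 0.00035277778 m, so 65.83 point = 65.83 * 0.00035277778 = 0.023223361 m. 1 mm = 0.001 m, so 0.023223361 m = 0.023223361 / 0.001 = 23.223361 mm ≈ 23.22 mm (4 s.f.). Final answer: 23.22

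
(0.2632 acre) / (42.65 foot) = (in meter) 1 acre = 4046.8564 m^2, so 0.2632 acre = 0.2632 * 4046.8564 = 1065.1326 m^2. 1 foot = 0.3048 m, so 42.65 foot = 42.65 * 0.3048 = 12.99972 m. Combine: 1065.1326 m^2 / 12.99972 m = 81.935042 m. 81.935042 m = 81.935042 meter ≈ 81.94 meter (4 s.f.). Final answer: 81.94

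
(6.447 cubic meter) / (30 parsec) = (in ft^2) 6.447 cubic meter = 6.447 m^3. 1 parsec = 3.0856776e+16 m, so 30 parsec = 30 * 3.0856776e+16 = 9.2570327e+17 m. Combine: 6.447 m^3 / 9.2570327e+17 m = 6.9644347e-18 m^2. 1 ft^2 = 0.09290304 m^2, so 6.9644347e-18 m^2 = 6.9644347e-18 / 0.09290304 = 7.4964551e-17 ft^2 ≈ 7.496e-17 ft^2 (4 s.f.). Final answer: 7.496e-17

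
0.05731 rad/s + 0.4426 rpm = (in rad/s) 0.05731 rad/s is already in rad/s. 1 rpm = 0.10471976 rad/s, so 0.4426 rpm = 0.4426 * 0.10471976 = 0.046348964 rad/s. Sum: 0.05731 + 0.046348964 = 0.10365896 rad/s. Result: 0.10365896 rad/s ≈ 0.1037 rad/s (4 s.f.). Final answer: 0.1037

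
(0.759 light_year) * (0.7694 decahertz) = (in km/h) 1.989e+17. Check: 1 light_year = 9.4607305e+15 m, so 0.759 light_year = 0.759 * 9.4607305e+15 = 7.1806944e+15 m. 1 decahertz = 10 Hz, so 0.7694 decahertz = 0.7694 * 10 = 7.694 Hz. Combine: 7.1806944e+15 m * 7.694 Hz = 5.5248263e+16 m/s. 1 km/h = 0.27777778 m/s, so 5.5248263e+16 m/s = 5.5248263e+16 / 0.27777778 = 1.9889375e+17 km/h ≈ 1.989e+17 km/h (4 s.f.).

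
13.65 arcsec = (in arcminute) 1 arcsec = 4.8481368e-06 rad, so 13.65 arcsec = 13.65 * 4.8481368e-06 = 6.6177067e-05 rad. 1 arcminute = 0.00029088821 rad, so 6.6177067e-05 rad = 6.6177067e-05 / 0.00029088821 = 0.2275 arcminute. Final answer: 0.2275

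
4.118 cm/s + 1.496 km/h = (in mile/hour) 1.022. Check: 1 cm/s = 0.01 m/s, so 4.118 cm/s = 4.118 * 0.01 = 0.04118 m/s. 1 km/h = 0.27777778 m/s, so 1.496 km/h = 1.496 * 0.27777778 = 0.41555556 m/s. Sum: 0.04118 + 0.41555556 = 0.45673556 m/s. 1 mile/hour = 0.44704 m/s, so 0.45673556 m/s = 0.45673556 / 0.44704 = 1.0216883 mile/hour ≈ 1.022 mile/hour (4 s.f.).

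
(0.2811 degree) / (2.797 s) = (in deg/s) 1 degree = 0.017453293 rad, so 0.2811 degree = 0.2811 * 0.017453293 = 0.0049061205 rad. 2.797 s is already in s. Combine: 0.0049061205 rad / 2.797 s = 0.0017540653 rad/s. 1 deg/s = 0.017453293 rad/s, so 0.0017540653 rad/s = 0.0017540653 / 0.017453293 = 0.10050054 deg/s ≈ 0.1005 deg/s (4 s.f.). Final answer: 0.1005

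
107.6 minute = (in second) 1 minute = 60 s, so 107.6 minute = 107.6 * 60 = 6456 s. 6456 s = 6456 second. Final answer: 6456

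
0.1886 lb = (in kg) 0.08555. Check: 1 lb = 0.45359237 kg, so 0.1886 lb = 0.1886 * 0.45359237 = 0.085547521 kg. Result: 0.085547521 kg ≈ 0.08555 kg (4 s.f.).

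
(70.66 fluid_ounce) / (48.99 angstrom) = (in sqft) 4.591e+06. Check: 1 fluid_ounce = 2.957353e-05 m^3, so 70.66 fluid_ounce = 70.66 * 2.957353e-05 = 0.0020896656 m^3. 1 angstrom = 1e-10 m, so 48.99 angstrom = 48.99 * 1e-10 = 4.899e-09 m. Combine: 0.0020896656 m^3 / 4.899e-09 m = 426549.42 m^2. 1 sqft = 0.09290304 m^2, so 426549.42 m^2 = 426549.42 / 0.09290304 = 4591339.7 sqft ≈ 4.591e+06 sqft (4 s.f.).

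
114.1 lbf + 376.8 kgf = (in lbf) 1 lbf = 4.4482216 N, so 114.1 lbf = 114.1 * 4.4482216 = 507.54209 N. 1 kgf = 9.80665 N, so 376.8 kgf = 376.8 * 9.80665 = 3695.1457 N. Sum: 507.54209 + 3695.1457 = 4202.6878 N. 1 lbf = 4.4482216 N, so 4202.6878 N = 4202.6878 / 4.4482216 = 944.8018 lbf ≈ 944.8 lbf (4 s.f.). Final answer: 944.8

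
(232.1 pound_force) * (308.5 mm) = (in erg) 3.185e+09. Check: 1 pound_force = 4.4482216 N, so 232.1 pound_force = 232.1 * 4.4482216 = 1032.4322 N. 1 mm = 0.001 m, so 308.5 mm = 308.5 * 0.001 = 0.3085 m. Combine: 1032.4322 N * 0.3085 m = 318.50535 J. 1 erg = 1e-07 J, so 318.50535 J = 318.50535 / 1e-07 = 3.1850535e+09 erg ≈ 3.185e+09 erg (4 s.f.).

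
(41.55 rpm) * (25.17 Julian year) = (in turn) 5.501e+08. Check: 1 rpm = 0.10471976 rad/s, so 41.55 rpm = 41.55 * 0.10471976 = 4.3511058 rad/s. 1 Julian year = 31557600 s, so 25.17 Julian year = 25.17 * 31557600 = 7.9430479e+08 s. Combine: 4.3511058 rad/s * 7.9430479e+08 s = 3.4561042e+09 rad. 1 turn = 6.2831853 rad, so 3.4561042e+09 rad = 3.4561042e+09 / 6.2831853 = 5.5005607e+08 turn ≈ 5.501e+08 turn (4 s.f.).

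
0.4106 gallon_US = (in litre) 1 gallon_US = 0.0037854118 m^3, so 0.4106 gallon_US = 0.4106 * 0.0037854118 = 0.0015542901 m^3. 1 litre = 0.001 m^3, so 0.0015542901 m^3 = 0.0015542901 / 0.001 = 1.5542901 litre ≈ 1.554 litre (4 s.f.). Final answer: 1.554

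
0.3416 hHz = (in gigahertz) 1 hHz = 100 Hz, so 0.3416 hHz = 0.3416 * 100 = 34.16 Hz. 1 gigahertz = 1e+09 Hz, so 34.16 Hz = 34.16 / 1e+09 = 3.416e-08 gigahertz. Final answer: 3.416e-08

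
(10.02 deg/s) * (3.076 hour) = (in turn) 308.2. Check: 1 deg/s = 0.017453293 rad/s, so 10.02 deg/s = 10.02 * 0.017453293 = 0.17488199 rad/s. 1 hour = 3600 s, so 3.076 hour = 3.076 * 3600 = 11073.6 s. Combine: 0.17488199 rad/s * 11073.6 s = 1936.5732 rad. 1 turn = 6.2831853 rad, so 1936.5732 rad = 1936.5732 / 6.2831853 = 308.2152 turn ≈ 308.2 turn (4 s.f.).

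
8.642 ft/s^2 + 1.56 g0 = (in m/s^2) 1 ft/s^2 = 0.3048 m/s^2, so 8.642 ft/s^2 = 8.642 * 0.3048 = 2.6340816 m/s^2. 1 g0 = 9.80665 m/s^2, so 1.56 g0 = 1.56 * 9.80665 = 15.298374 m/s^2. Sum: 2.6340816 + 15.298374 = 17.932456 m/s^2. Result: 17.932456 m/s^2 ≈ 17.93 m/s^2 (4 s.f.). Final answer: 17.93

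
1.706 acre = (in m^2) 6904. Check: 1 acre = 4046.8564 m^2, so 1.706 acre = 1.706 * 4046.8564 = 6903.9371 m^2. Result: 6903.9371 m^2 ≈ 6904 m^2 (4 s.f.).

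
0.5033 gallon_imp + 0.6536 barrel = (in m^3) 0.1062. Check: 1 gallon_imp = 0.00454609 m^3, so 0.5033 gallon_imp = 0.5033 * 0.00454609 = 0.0022880471 m^3. 1 barrel = 0.15898729 m^3, so 0.6536 barrel = 0.6536 * 0.15898729 = 0.1039141 m^3. Sum: 0.0022880471 + 0.1039141 = 0.10620214 m^3. Result: 0.10620214 m^3 ≈ 0.1062 m^3 (4 s.f.).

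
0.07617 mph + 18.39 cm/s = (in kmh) 1 mph = 0.44704 m/s, so 0.07617 mph = 0.07617 * 0.44704 = 0.034051037 m/s. 1 cm/s = 0.01 m/s, so 18.39 cm/s = 18.39 * 0.01 = 0.1839 m/s. Sum: 0.034051037 + 0.1839 = 0.21795104 m/s. 1 kmh = 0.27777778 m/s, so 0.21795104 m/s = 0.21795104 / 0.27777778 = 0.78462373 kmh ≈ 0.7846 kmh (4 s.f.). Final answer: 0.7846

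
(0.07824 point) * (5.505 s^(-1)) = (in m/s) 1 point = 0.00035277778 m, so 0.07824 point = 0.07824 * 0.00035277778 = 2.7601333e-05 m. 5.505 s^(-1) = 5.505 Hz. Combine: 2.7601333e-05 m * 5.505 Hz = 0.00015194534 m/s. Result: 0.00015194534 m/s ≈ 0.0001519 m/s (4 s.f.). Final answer: 0.0001519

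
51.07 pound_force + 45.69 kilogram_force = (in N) 675.2. Check: 1 pound_force = 4.4482216 N, so 51.07 pound_force = 51.07 * 4.4482216 = 227.17068 N. 1 kilogram_force = 9.80665 N, so 45.69 kilogram_force = 45.69 * 9.80665 = 448.06584 N. Sum: 227.17068 + 448.06584 = 675.23652 N. Result: 675.23652 N ≈ 675.2 N (4 s.f.).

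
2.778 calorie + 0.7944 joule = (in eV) 7.75e+19. Check: 1 calorie = 4.184 J, so 2.778 calorie = 2.778 * 4.184 = 11.623152 J. 0.7944 joule = 0.7944 J. Sum: 11.623152 + 0.7944 = 12.417552 J. 1 eV = 1.6021766e-19 J, so 12.417552 J = 12.417552 / 1.6021766e-19 = 7.7504263e+19 eV ≈ 7.75e+19 eV (4 s.f.).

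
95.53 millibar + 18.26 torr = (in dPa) 1 millibar = 100 Pa, so 95.53 millibar = 95.53 * 100 = 9553 Pa. 1 torr = 133.32237 Pa, so 18.26 torr = 18.26 * 133.32237 = 2434.4664 Pa. Sum: 9553 + 2434.4664 = 11987.466 Pa. 1 dPa = 0.1 Pa, so 11987.466 Pa = 11987.466 / 0.1 = 119874.66 dPa ≈ 1.199e+05 dPa (4 s.f.). Final answer: 1.199e+05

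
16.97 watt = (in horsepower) 0.02276. Check: 16.97 watt = 16.97 W. 1 horsepower = 745.69987 W, so 16.97 W = 16.97 / 745.69987 = 0.022757145 horsepower ≈ 0.02276 horsepower (4 s.f.).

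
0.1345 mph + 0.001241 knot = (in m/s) 0.06077. Check: 1 mph = 0.44704 m/s, so 0.1345 mph = 0.1345 * 0.44704 = 0.06012688 m/s. 1 knot = 0.51444444 m/s, so 0.001241 knot = 0.001241 * 0.51444444 = 0.00063842556 m/s. Sum: 0.06012688 + 0.00063842556 = 0.060765306 m/s. Result: 0.060765306 m/s ≈ 0.06077 m/s (4 s.f.).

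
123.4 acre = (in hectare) 49.94. Check: 1 acre = 4046.8564 m^2, so 123.4 acre = 123.4 * 4046.8564 = 499382.08 m^2. 1 hectare = 10000 m^2, so 499382.08 m^2 = 499382.08 / 10000 = 49.938208 hectare ≈ 49.94 hectare (4 s.f.).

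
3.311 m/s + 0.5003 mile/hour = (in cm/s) 353.5. Check: 3.311 m/s is already in m/s. 1 mile/hour = 0.44704 m/s, so 0.5003 mile/hour = 0.5003 * 0.44704 = 0.22365411 m/s. Sum: 3.311 + 0.22365411 = 3.5346541 m/s. 1 cm/s = 0.01 m/s, so 3.5346541 m/s = 3.5346541 / 0.01 = 353.46541 cm/s ≈ 353.5 cm/s (4 s.f.).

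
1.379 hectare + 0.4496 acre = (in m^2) 1.561e+04. Check: 1 hectare = 10000 m^2, so 1.379 hectare = 1.379 * 10000 = 13790 m^2. 1 acre = 4046.8564 m^2, so 0.4496 acre = 0.4496 * 4046.8564 = 1819.4666 m^2. Sum: 13790 + 1819.4666 = 15609.467 m^2. Result: 15609.467 m^2 ≈ 1.561e+04 m^2 (4 s.f.).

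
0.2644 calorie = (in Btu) 0.001049. Check: 1 calorie = 4.184 J, so 0.2644 calorie = 0.2644 * 4.184 = 1.1062496 J. 1 Btu = 1055.0559 J, so 1.1062496 J = 1.1062496 / 1055.0559 = 0.0010485223 Btu ≈ 0.001049 Btu (4 s.f.).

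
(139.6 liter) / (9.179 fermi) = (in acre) 3.758e+09. Check: 1 liter = 0.001 m^3, so 139.6 liter = 139.6 * 0.001 = 0.1396 m^3. 1 fermi = 1e-15 m, so 9.179 fermi = 9.179 * 1e-15 = 9.179e-15 m. Combine: 0.1396 m^3 / 9.179e-15 m = 1.5208628e+13 m^2. 1 acre = 4046.8564 m^2, so 1.5208628e+13 m^2 = 1.5208628e+13 / 4046.8564 = 3.7581339e+09 acre ≈ 3.758e+09 acre (4 s.f.).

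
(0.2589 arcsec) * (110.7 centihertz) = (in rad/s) 1 arcsec = 4.8481368e-06 rad, so 0.2589 arcsec = 0.2589 * 4.8481368e-06 = 1.2551826e-06 rad. 1 centihertz = 0.01 Hz, so 110.7 centihertz = 110.7 * 0.01 = 1.107 Hz. Combine: 1.2551826e-06 rad * 1.107 Hz = 1.3894872e-06 rad/s. Result: 1.3894872e-06 rad/s ≈ 1.389e-06 rad/s (4 s.f.). Final answer: 1.389e-06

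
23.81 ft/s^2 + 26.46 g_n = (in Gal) 2.667e+04. Check: 1 ft/s^2 = 0.3048 m/s^2, so 23.81 ft/s^2 = 23.81 * 0.3048 = 7.257288 m/s^2. 1 g_n = 9.80665 m/s^2, so 26.46 g_n = 26.46 * 9.80665 = 259.48396 m/s^2. Sum: 7.257288 + 259.48396 = 266.74125 m/s^2. 1 Gal = 0.01 m/s^2, so 266.74125 m/s^2 = 266.74125 / 0.01 = 26674.125 Gal ≈ 2.667e+04 Gal (4 s.f.).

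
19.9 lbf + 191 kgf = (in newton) 1962. Check: 1 lbf = 4.4482216 N, so 19.9 lbf = 19.9 * 4.4482216 = 88.51961 N. 1 kgf = 9.80665 N, so 191 kgf = 191 * 9.80665 = 1873.0701 N. Sum: 88.51961 + 1873.0701 = 1961.5898 N. 1961.5898 N = 1961.5898 newton ≈ 1962 newton (4 s.f.).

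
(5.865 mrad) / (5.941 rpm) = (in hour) 2.619e-06. Check: 1 mrad = 0.001 rad, so 5.865 mrad = 5.865 * 0.001 = 0.005865 rad. 1 rpm = 0.10471976 rad/s, so 5.941 rpm = 5.941 * 0.10471976 = 0.62214007 rad/s. Combine: 0.005865 rad / 0.62214007 rad/s = 0.0094271376 s. 1 hour = 3600 s, so 0.0094271376 s = 0.0094271376 / 3600 = 2.6186493e-06 hour ≈ 2.619e-06 hour (4 s.f.).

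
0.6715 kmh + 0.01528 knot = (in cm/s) 19.44. Check: 1 kmh = 0.27777778 m/s, so 0.6715 kmh = 0.6715 * 0.27777778 = 0.18652778 m/s. 1 knot = 0.51444444 m/s, so 0.01528 knot = 0.01528 * 0.51444444 = 0.0078607111 m/s. Sum: 0.18652778 + 0.0078607111 = 0.19438849 m/s. 1 cm/s = 0.01 m/s, so 0.19438849 m/s = 0.19438849 / 0.01 = 19.438849 cm/s ≈ 19.44 cm/s (4 s.f.).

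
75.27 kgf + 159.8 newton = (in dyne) 1 kgf = 9.80665 N, so 75.27 kgf = 75.27 * 9.80665 = 738.14655 N. 159.8 newton = 159.8 N. Sum: 738.14655 + 159.8 = 897.94655 N. 1 dyne = 1e-05 N, so 897.94655 N = 897.94655 / 1e-05 = 89794655 dyne ≈ 8.979e+07 dyne (4 s.f.). Final answer: 8.979e+07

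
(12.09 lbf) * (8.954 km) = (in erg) 1 lbf = 4.4482216 N, so 12.09 lbf = 12.09 * 4.4482216 = 53.778999 N. 1 km = 1000 m, so 8.954 km = 8.954 * 1000 = 8954 m. Combine: 53.778999 N * 8954 m = 481537.16 J. 1 erg = 1e-07 J, so 481537.16 J = 481537.16 / 1e-07 = 4.8153716e+12 erg ≈ 4.815e+12 erg (4 s.f.). Final answer: 4.815e+12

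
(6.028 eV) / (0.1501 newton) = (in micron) 1 eV = 1.6021766e-19 J, so 6.028 eV = 6.028 * 1.6021766e-19 = 9.6579207e-19 J. 0.1501 newton = 0.1501 N. Combine: 9.6579207e-19 J / 0.1501 N = 6.4343243e-18 m. 1 micron = 1e-06 m, so 6.4343243e-18 m = 6.4343243e-18 / 1e-06 = 6.4343243e-12 micron ≈ 6.434e-12 micron (4 s.f.). Final answer: 6.434e-12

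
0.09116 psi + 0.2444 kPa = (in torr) 6.547. Check: 1 psi = 6894.7573 Pa, so 0.09116 psi = 0.09116 * 6894.7573 = 628.52607 Pa. 1 kPa = 1000 Pa, so 0.2444 kPa = 0.2444 * 1000 = 244.4 Pa. Sum: 628.52607 + 244.4 = 872.92607 Pa. 1 torr = 133.32237 Pa, so 872.92607 Pa = 872.92607 / 133.32237 = 6.547484 torr ≈ 6.547 torr (4 s.f.).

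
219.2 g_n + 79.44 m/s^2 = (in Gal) 1 g_n = 9.80665 m/s^2, so 219.2 g_n = 219.2 * 9.80665 = 2149.6177 m/s^2. 79.44 m/s^2 is already in m/s^2. Sum: 2149.6177 + 79.44 = 2229.0577 m/s^2. 1 Gal = 0.01 m/s^2, so 2229.0577 m/s^2 = 2229.0577 / 0.01 = 222905.77 Gal ≈ 2.229e+05 Gal (4 s.f.). Final answer: 2.229e+05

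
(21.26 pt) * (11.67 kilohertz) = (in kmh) 315.1. Check: 1 pt = 0.00035277778 m, so 21.26 pt = 21.26 * 0.00035277778 = 0.0075000556 m. 1 kilohertz = 1000 Hz, so 11.67 kilohertz = 11.67 * 1000 = 11670 Hz. Combine: 0.0075000556 m * 11670 Hz = 87.525648 m/s. 1 kmh = 0.27777778 m/s, so 87.525648 m/s = 87.525648 / 0.27777778 = 315.09233 kmh ≈ 315.1 kmh (4 s.f.).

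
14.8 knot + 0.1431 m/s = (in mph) 17.35. Check: 1 knot = 0.51444444 m/s, so 14.8 knot = 14.8 * 0.51444444 = 7.6137778 m/s. 0.1431 m/s is already in m/s. Sum: 7.6137778 + 0.1431 = 7.7568778 m/s. 1 mph = 0.44704 m/s, so 7.7568778 m/s = 7.7568778 / 0.44704 = 17.351641 mph ≈ 17.35 mph (4 s.f.).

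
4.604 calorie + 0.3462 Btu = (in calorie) 1 calorie = 4.184 J, so 4.604 calorie = 4.604 * 4.184 = 19.263136 J. 1 Btu = 1055.0559 J, so 0.3462 Btu = 0.3462 * 1055.0559 = 365.26034 J. Sum: 19.263136 + 365.26034 = 384.52347 J. 1 calorie = 4.184 J, so 384.52347 J = 384.52347 / 4.184 = 91.903316 calorie ≈ 91.9 calorie (4 s.f.). Final answer: 91.9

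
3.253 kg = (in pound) 7.172. Check: 1 pound = 0.45359237 kg, so 3.253 kg = 3.253 / 0.45359237 = 7.1716374 pound ≈ 7.172 pound (4 s.f.).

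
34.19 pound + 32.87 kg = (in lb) 106.7. Check: 1 pound = 0.45359237 kg, so 34.19 pound = 34.19 * 0.45359237 = 15.508323 kg. 32.87 kg is already in kg. Sum: 15.508323 + 32.87 = 48.378323 kg. 1 lb = 0.45359237 kg, so 48.378323 kg = 48.378323 / 0.45359237 = 106.65595 lb ≈ 106.7 lb (4 s.f.).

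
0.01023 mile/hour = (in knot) 1 mile/hour = 0.44704 m/s, so 0.01023 mile/hour = 0.01023 * 0.44704 = 0.0045732192 m/s. 1 knot = 0.51444444 m/s, so 0.0045732192 m/s = 0.0045732192 / 0.51444444 = 0.008889627 knot ≈ 0.00889 knot (4 s.f.). Final answer: 0.00889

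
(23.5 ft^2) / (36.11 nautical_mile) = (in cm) 0.003265. Check: 1 ft^2 = 0.09290304 m^2, so 23.5 ft^2 = 23.5 * 0.09290304 = 2.1832214 m^2. 1 nautical_mile = 1852 m, so 36.11 nautical_mile = 36.11 * 1852 = 66875.72 m. Combine: 2.1832214 m^2 / 66875.72 m = 3.264595e-05 m. 1 cm = 0.01 m, so 3.264595e-05 m = 3.264595e-05 / 0.01 = 0.003264595 cm ≈ 0.003265 cm (4 s.f.).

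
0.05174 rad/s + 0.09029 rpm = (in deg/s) 0.05174 rad/s is already in rad/s. 1 rpm = 0.10471976 rad/s, so 0.09029 rpm = 0.09029 * 0.10471976 = 0.0094551467 rad/s. Sum: 0.05174 + 0.0094551467 = 0.061195147 rad/s. 1 deg/s = 0.017453293 rad/s, so 0.061195147 rad/s = 0.061195147 / 0.017453293 = 3.5062236 deg/s ≈ 3.506 deg/s (4 s.f.). Final answer: 3.506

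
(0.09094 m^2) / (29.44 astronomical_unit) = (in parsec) 0.09094 m^2 is already in m^2. 1 astronomical_unit = 1.4959787e+11 m, so 29.44 astronomical_unit = 29.44 * 1.4959787e+11 = 4.4041613e+12 m. Combine: 0.09094 m^2 / 4.4041613e+12 m = 2.0648653e-14 m. 1 parsec = 3.0856776e+16 m, so 2.0648653e-14 m = 2.0648653e-14 / 3.0856776e+16 = 6.6917728e-31 parsec ≈ 6.692e-31 parsec (4 s.f.). Final answer: 6.692e-31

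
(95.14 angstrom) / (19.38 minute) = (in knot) 1 angstrom = 1e-10 m, so 95.14 angstrom = 95.14 * 1e-10 = 9.514e-09 m. 1 minute = 60 s, so 19.38 minute = 19.38 * 60 = 1162.8 s. Combine: 9.514e-09 m / 1162.8 s = 8.1819745e-12 m/s. 1 knot = 0.51444444 m/s, so 8.1819745e-12 m/s = 8.1819745e-12 / 0.51444444 = 1.5904486e-11 knot ≈ 1.59e-11 knot (4 s.f.). Final answer: 1.59e-11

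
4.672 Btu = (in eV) 3.077e+22. Check: 1 Btu = 1055.0559 J, so 4.672 Btu = 4.672 * 1055.0559 = 4929.2209 J. 1 eV = 1.6021766e-19 J, so 4929.2209 J = 4929.2209 / 1.6021766e-19 = 3.0765777e+22 eV ≈ 3.077e+22 eV (4 s.f.).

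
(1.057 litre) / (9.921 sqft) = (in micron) 1147. Check: 1 litre = 0.001 m^3, so 1.057 litre = 1.057 * 0.001 = 0.001057 m^3. 1 sqft = 0.09290304 m^2, so 9.921 sqft = 9.921 * 0.09290304 = 0.92169106 m^2. Combine: 0.001057 m^3 / 0.92169106 m^2 = 0.0011468051 m. 1 micron = 1e-06 m, so 0.0011468051 m = 0.0011468051 / 1e-06 = 1146.8051 micron ≈ 1147 micron (4 s.f.).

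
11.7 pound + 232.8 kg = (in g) 1 pound = 0.45359237 kg, so 11.7 pound = 11.7 * 0.45359237 = 5.3070307 kg. 232.8 kg is already in kg. Sum: 5.3070307 + 232.8 = 238.10703 kg. 1 g = 0.001 kg, so 238.10703 kg = 238.10703 / 0.001 = 238107.03 g ≈ 2.381e+05 g (4 s.f.). Final answer: 2.381e+05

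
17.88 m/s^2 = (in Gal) 1 Gal = 0.01 m/s^2, so 17.88 m/s^2 = 17.88 / 0.01 = 1788 Gal. Final answer: 1788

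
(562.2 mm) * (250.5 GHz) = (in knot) 2.738e+11. Check: 1 mm = 0.001 m, so 562.2 mm = 562.2 * 0.001 = 0.5622 m. 1 GHz = 1e+09 Hz, so 250.5 GHz = 250.5 * 1e+09 = 2.505e+11 Hz. Combine: 0.5622 m * 2.505e+11 Hz = 1.408311e+11 m/s. 1 knot = 0.51444444 m/s, so 1.408311e+11 m/s = 1.408311e+11 / 0.51444444 = 2.7375376e+11 knot ≈ 2.738e+11 knot (4 s.f.).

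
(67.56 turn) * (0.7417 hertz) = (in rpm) 1 turn = 6.2831853 rad, so 67.56 turn = 67.56 * 6.2831853 = 424.492 rad. 0.7417 hertz = 0.7417 Hz. Combine: 424.492 rad * 0.7417 Hz = 314.84572 rad/s. 1 rpm = 0.10471976 rad/s, so 314.84572 rad/s = 314.84572 / 0.10471976 = 3006.5551 rpm ≈ 3007 rpm (4 s.f.). Final answer: 3007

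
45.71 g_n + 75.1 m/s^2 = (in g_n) 1 g_n = 9.80665 m/s^2, so 45.71 g_n = 45.71 * 9.80665 = 448.26197 m/s^2. 75.1 m/s^2 is already in m/s^2. Sum: 448.26197 + 75.1 = 523.36197 m/s^2. 1 g_n = 9.80665 m/s^2, so 523.36197 m/s^2 = 523.36197 / 9.80665 = 53.368069 g_n ≈ 53.37 g_n (4 s.f.). Final answer: 53.37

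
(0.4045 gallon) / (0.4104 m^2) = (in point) 1 gallon = 0.0037854118 m^3, so 0.4045 gallon = 0.4045 * 0.0037854118 = 0.0015311991 m^3. 0.4104 m^2 is already in m^2. Combine: 0.0015311991 m^3 / 0.4104 m^2 = 0.0037309919 m. 1 point = 0.00035277778 m, so 0.0037309919 m = 0.0037309919 / 0.00035277778 = 10.57604 point ≈ 10.58 point (4 s.f.). Final answer: 10.58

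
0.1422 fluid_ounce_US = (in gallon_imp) 1 fluid_ounce_US = 2.957353e-05 m^3, so 0.1422 fluid_ounce_US = 0.1422 * 2.957353e-05 = 4.2053559e-06 m^3. 1 gallon_imp = 0.00454609 m^3, so 4.2053559e-06 m^3 = 4.2053559e-06 / 0.00454609 = 0.00092504898 gallon_imp ≈ 0.000925 gallon_imp (4 s.f.). Final answer: 0.000925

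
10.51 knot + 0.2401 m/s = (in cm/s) 1 knot = 0.51444444 m/s, so 10.51 knot = 10.51 * 0.51444444 = 5.4068111 m/s. 0.2401 m/s is already in m/s. Sum: 5.4068111 + 0.2401 = 5.6469111 m/s. 1 cm/s = 0.01 m/s, so 5.6469111 m/s = 5.6469111 / 0.01 = 564.69111 cm/s ≈ 564.7 cm/s (4 s.f.). Final answer: 564.7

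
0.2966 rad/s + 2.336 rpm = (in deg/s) 31.01. Check: 0.2966 rad/s is already in rad/s. 1 rpm = 0.10471976 rad/s, so 2.336 rpm = 2.336 * 0.10471976 = 0.24462535 rad/s. Sum: 0.2966 + 0.24462535 = 0.54122535 rad/s. 1 deg/s = 0.017453293 rad/s, so 0.54122535 rad/s = 0.54122535 / 0.017453293 = 31.009928 deg/s ≈ 31.01 deg/s (4 s.f.).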